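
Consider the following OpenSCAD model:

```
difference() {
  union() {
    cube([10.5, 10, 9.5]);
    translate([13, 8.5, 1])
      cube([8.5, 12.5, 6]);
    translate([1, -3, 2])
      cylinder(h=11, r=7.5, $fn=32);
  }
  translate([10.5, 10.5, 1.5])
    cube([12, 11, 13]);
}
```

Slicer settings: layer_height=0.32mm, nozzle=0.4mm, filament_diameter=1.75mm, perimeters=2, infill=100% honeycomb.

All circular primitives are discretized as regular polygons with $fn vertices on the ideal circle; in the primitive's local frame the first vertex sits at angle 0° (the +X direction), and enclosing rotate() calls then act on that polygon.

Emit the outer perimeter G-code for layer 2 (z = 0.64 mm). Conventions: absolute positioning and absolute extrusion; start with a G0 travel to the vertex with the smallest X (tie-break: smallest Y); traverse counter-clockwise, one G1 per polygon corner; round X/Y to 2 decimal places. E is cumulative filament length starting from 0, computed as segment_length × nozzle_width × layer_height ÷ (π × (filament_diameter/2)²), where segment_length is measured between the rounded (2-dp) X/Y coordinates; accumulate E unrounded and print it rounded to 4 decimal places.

At z = 0.64 mm: the cube is present — its section is the full 10.5×10 rectangle; the cube at (13, 8.5) is absent (z outside [1, 7]); the cylinder at (1, -3) does not reach this height (z outside [2, 13]); Taking the union: only the 10.5×10 cube is present, so the union is just that shape — 1 connected region; the cube at (10.5, 10.5) is absent (z outside [1.5, 14.5]); Subtracting the remaining from the first: none of the subtracted shapes is present at this height, so the result so far is unchanged — 1 connected region. The outline is a single polygon with 4 vertices. Extrusion per mm of travel: 0.4 × 0.32 / (π × 0.875²) = 0.053216. Accumulating E over each segment gives final E = 2.1819.

G0 X0.00 Y0.00 Z0.64
G1 X10.50 Y0.00 E0.5588
G1 X10.50 Y10.00 E1.0909
G1 X0.00 Y10.00 E1.6497
G1 X0.00 Y0.00 E2.1819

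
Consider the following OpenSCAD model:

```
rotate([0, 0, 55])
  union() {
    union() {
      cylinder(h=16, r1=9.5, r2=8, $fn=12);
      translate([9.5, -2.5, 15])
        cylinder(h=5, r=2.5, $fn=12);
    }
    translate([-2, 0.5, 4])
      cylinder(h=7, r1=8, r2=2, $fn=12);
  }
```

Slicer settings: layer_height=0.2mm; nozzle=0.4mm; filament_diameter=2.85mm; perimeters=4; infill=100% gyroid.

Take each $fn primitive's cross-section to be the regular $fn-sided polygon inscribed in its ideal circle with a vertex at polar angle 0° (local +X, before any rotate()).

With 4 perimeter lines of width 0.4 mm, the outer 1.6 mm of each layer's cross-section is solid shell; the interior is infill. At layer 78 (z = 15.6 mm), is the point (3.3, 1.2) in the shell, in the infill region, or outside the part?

infill

At z = 15.6 mm: the cone: at t=0.975 of its height the radius interpolates to r₁+(r₂−r₁)t = 8.037, giving a regular 12-gon of that circumradius; the cylinder at (9.5, -2.5): section is a regular 12-gon, circumradius r=2.5; Merging all regions: the regions partially overlap (shared area 0.68 mm²), so overlapping operands fuse into one piece — 1 connected region; the cone at (-2, 0.5) does not reach this height (z outside [4, 11]); Combining (union): only the result so far is present, so the union is just that shape — 1 connected region; (whole slice rotated 55° about Z — lengths, areas and connectivity unchanged). Overall, the cross-section is a single solid region. Undo the 55° rotation: the query point maps to (2.876, -2.015) in the un-rotated model frame. The nearest boundary edge runs (6.96, -4.02)→(4.02, -6.96); distance from the point to it = 4.31 mm. The point is inside the cross-section and 4.31 mm from the nearest boundary — more than the 1.6 mm shell width (4 × 0.4), so it's in the infill interior.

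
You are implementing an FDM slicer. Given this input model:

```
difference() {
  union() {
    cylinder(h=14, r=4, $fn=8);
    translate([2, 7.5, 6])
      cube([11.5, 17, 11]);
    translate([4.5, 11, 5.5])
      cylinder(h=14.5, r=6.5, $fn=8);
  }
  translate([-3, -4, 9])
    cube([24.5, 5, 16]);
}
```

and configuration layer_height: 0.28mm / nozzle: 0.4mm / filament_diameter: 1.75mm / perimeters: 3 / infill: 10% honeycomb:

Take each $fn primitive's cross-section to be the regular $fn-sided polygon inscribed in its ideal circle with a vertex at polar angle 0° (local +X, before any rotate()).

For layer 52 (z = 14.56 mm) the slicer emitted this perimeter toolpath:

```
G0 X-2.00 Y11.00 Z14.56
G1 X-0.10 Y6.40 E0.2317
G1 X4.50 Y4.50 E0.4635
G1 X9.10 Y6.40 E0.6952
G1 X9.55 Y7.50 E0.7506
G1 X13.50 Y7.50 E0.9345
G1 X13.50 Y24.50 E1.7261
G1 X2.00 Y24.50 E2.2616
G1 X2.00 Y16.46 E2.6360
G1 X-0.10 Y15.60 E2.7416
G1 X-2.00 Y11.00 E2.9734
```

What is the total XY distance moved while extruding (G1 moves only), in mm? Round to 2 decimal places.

63.86 mm

Sum the Euclidean lengths of each G1 segment: total = 63.86 mm.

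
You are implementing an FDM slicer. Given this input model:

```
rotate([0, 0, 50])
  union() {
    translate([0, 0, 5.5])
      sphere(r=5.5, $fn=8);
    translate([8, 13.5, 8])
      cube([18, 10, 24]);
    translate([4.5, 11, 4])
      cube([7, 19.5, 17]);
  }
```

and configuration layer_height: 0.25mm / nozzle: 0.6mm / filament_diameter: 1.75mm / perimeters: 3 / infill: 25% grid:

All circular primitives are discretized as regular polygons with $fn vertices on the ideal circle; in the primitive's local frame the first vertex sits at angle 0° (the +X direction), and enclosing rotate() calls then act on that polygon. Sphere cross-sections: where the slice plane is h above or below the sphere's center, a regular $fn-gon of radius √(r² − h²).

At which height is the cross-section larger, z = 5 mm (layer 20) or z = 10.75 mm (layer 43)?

layer 43 (z = 10.75 mm)

Layer 20 (z = 5): the r=5.5 sphere contributes a regular 8-gon of circumradius √(5.5²−0.5²) = 5.477 (area = (8/2)·5.477²·sin(360°/8) = 84.85 mm²); the cube at (8, 13.5) is absent (z outside [8, 32]); the cube at (4.5, 11) (footprint 7×19.5) is included at this height (area 136.50 mm²); Taking the union: the 2 present regions are separate (no shared area or edge), so areas and boundary lengths simply add and each stays a separate island — area = 221.35 mm²; (rotated 50° about Z; rotation is an isometry so areas/perimeters/island counts are preserved). So its area = 221.35 mm². Layer 43 (z = 10.75): the sphere: section is a regular 8-gon, circumradius = √(r²−h²) = √(5.5²−5.25²) = 1.639 (area = (8/2)·1.639²·sin(360°/8) = 7.60 mm²); the cube at (8, 13.5) (footprint 18×10) is included at this height (area 180.00 mm²); the cube at (4.5, 11) (footprint 7×19.5) is included at this height (area 136.50 mm²); Taking the union: the regions partially overlap — summed areas 324.10 mm² minus the doubly-counted overlap 35.00 mm² gives 289.10 mm² — area = 289.10 mm²; (whole slice rotated 50° about Z — lengths, areas and connectivity unchanged). So its area = 289.10 mm². Layer 43 is larger (289.10 vs 221.35 mm²).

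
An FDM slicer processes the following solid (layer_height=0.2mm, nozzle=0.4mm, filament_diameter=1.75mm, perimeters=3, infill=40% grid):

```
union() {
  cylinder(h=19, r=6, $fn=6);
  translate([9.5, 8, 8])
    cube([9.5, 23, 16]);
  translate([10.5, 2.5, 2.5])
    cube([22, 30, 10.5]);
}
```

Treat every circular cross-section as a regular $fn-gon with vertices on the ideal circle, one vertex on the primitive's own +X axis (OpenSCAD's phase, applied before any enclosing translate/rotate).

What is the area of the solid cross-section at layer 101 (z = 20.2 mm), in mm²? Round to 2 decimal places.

218.50 mm²

At z = 20.2 mm: the cylinder does not reach this height (z outside [0, 19]); the 9.5×23 cube at (9.5, 8) contributes its full rectangle (area 218.50 mm²); the cube at (10.5, 2.5) is not intersected at this z (z outside [2.5, 13]); Combining (union): only the 9.5×23 cube at (9.5, 8) is present, so the union is just that shape — area = 218.50 mm². Overall, the cross-section is a single solid region. Net area = 218.50 mm².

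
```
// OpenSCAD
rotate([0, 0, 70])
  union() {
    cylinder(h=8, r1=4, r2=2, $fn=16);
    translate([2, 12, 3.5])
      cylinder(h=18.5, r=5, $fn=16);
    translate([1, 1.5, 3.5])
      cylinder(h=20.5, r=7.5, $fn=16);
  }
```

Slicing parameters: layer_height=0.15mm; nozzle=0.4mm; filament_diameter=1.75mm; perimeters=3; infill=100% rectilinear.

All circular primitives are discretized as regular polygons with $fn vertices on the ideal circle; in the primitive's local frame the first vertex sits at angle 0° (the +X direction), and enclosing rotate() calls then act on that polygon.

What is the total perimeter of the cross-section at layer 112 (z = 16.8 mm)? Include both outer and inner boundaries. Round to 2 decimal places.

64.73 mm

At z = 16.8 mm: the cone is absent (z outside [0, 8]); the r=5 cylinder at (2, 12) gives a regular 16-gon of circumradius 5 (constant along its height) (perimeter = 2·16·5.000·sin(180°/16) = 31.21 mm); the r=7.5 cylinder at (1, 1.5) contributes a regular 16-gon of circumradius 7.5 (perimeter = 2·16·7.500·sin(180°/16) = 46.82 mm); Merging all regions: the regions partially overlap (shared area 7.58 mm²), so the edge portions inside another operand are dropped and the merged outline is re-measured after clipping — boundary = 64.73 mm; (rotated 70° about Z; rotation is an isometry so areas/perimeters/island counts are preserved). Overall, the cross-section is a single solid region. Total boundary length (outer) = 64.73 mm.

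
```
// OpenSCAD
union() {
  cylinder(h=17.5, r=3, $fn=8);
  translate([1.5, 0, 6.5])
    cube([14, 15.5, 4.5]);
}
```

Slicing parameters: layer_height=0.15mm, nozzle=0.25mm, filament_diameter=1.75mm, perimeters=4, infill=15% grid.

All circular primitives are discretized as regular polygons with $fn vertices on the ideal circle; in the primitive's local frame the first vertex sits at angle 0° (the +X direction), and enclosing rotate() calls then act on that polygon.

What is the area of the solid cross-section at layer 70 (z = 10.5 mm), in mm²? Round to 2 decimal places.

At z = 10.5 mm: the cylinder: section is a regular 8-gon, circumradius r=3 (area = (8/2)·3.000²·sin(360°/8) = 25.46 mm²); the cube at (1.5, 0) is present — its section is the full 14×15.5 rectangle (area 217.00 mm²); Taking the union: the regions partially overlap — summed areas 242.46 mm² minus the doubly-counted overlap 2.33 mm² gives 240.13 mm² — area = 240.13 mm². Overall, the cross-section is a single solid region. Net area = 240.13 mm².

240.13 mm²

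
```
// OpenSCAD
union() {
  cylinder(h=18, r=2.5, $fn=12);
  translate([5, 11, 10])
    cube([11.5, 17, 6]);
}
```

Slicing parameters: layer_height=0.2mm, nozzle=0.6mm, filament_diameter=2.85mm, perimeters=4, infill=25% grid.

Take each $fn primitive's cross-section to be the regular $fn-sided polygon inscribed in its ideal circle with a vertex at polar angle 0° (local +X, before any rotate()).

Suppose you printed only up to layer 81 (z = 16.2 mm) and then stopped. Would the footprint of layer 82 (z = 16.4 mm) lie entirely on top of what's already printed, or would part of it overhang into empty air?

entirely on top

Compare the two slices. At z = 16.2: the r=2.5 cylinder contributes a regular 12-gon of circumradius 2.5 (area = (12/2)·2.500²·sin(360°/12) = 18.75 mm²); the cube at (5, 11) is absent (z outside [10, 16]); Taking the union: only the r=2.5 cylinder is present, so the union is just that shape — area = 18.75 mm². At z = 16.4: the r=2.5 cylinder gives a regular 12-gon of circumradius 2.5 (constant along its height) (area = (12/2)·2.500²·sin(360°/12) = 18.75 mm²); the cube at (5, 11) does not reach this height (z outside [10, 16]); Merging all regions: only the r=2.5 cylinder is present, so the union is just that shape — area = 18.75 mm². Checking containment: the cross-section at z = 16.4 is a subset of the cross-section at z = 16.2.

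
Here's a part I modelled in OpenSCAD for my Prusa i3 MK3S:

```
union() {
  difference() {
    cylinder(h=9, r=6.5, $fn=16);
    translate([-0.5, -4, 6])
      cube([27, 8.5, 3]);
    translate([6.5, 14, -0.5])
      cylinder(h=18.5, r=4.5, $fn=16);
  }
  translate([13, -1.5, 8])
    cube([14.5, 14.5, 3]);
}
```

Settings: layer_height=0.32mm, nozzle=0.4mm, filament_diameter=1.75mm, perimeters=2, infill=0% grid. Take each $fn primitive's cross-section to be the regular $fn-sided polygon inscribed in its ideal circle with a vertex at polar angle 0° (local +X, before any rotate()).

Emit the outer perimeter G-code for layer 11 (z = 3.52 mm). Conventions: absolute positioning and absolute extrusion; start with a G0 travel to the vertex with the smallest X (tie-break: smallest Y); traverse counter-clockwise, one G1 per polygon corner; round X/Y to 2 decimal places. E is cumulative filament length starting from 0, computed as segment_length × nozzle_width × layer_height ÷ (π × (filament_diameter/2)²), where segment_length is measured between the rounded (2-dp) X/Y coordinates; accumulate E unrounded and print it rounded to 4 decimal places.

G0 X-6.50 Y0.00 Z3.52
G1 X-6.01 Y-2.49 E0.1350
G1 X-4.60 Y-4.60 E0.2701
G1 X-2.49 Y-6.01 E0.4051
G1 X0.00 Y-6.50 E0.5402
G1 X2.49 Y-6.01 E0.6752
G1 X4.60 Y-4.60 E0.8103
G1 X6.01 Y-2.49 E0.9453
G1 X6.50 Y0.00 E1.0804
G1 X6.01 Y2.49 E1.2154
G1 X4.60 Y4.60 E1.3505
G1 X2.49 Y6.01 E1.4855
G1 X0.00 Y6.50 E1.6206
G1 X-2.49 Y6.01 E1.7556
G1 X-4.60 Y4.60 E1.8907
G1 X-6.01 Y2.49 E2.0257
G1 X-6.50 Y0.00 E2.1608

At z = 3.52 mm: the r=6.5 cylinder gives a regular 16-gon of circumradius 6.5 (constant along its height); the cube at (-0.5, -4) is absent (z outside [6, 9]); the r=4.5 cylinder at (6.5, 14) gives a regular 16-gon of circumradius 4.5 (constant along its height); Taking the first minus the rest: starting from the r=6.5 cylinder, the r=4.5 cylinder at (6.5, 14) misses the remaining region (no effect) — 1 connected region; the cube at (13, -1.5) does not reach this height (z outside [8, 11]); Combining (union): only that combined region is present, so the union is just that shape — 1 connected region. The outline is a single polygon with 16 vertices. Extrusion per mm of travel: 0.4 × 0.32 / (π × 0.875²) = 0.053216. Accumulating E over each segment gives final E = 2.1608.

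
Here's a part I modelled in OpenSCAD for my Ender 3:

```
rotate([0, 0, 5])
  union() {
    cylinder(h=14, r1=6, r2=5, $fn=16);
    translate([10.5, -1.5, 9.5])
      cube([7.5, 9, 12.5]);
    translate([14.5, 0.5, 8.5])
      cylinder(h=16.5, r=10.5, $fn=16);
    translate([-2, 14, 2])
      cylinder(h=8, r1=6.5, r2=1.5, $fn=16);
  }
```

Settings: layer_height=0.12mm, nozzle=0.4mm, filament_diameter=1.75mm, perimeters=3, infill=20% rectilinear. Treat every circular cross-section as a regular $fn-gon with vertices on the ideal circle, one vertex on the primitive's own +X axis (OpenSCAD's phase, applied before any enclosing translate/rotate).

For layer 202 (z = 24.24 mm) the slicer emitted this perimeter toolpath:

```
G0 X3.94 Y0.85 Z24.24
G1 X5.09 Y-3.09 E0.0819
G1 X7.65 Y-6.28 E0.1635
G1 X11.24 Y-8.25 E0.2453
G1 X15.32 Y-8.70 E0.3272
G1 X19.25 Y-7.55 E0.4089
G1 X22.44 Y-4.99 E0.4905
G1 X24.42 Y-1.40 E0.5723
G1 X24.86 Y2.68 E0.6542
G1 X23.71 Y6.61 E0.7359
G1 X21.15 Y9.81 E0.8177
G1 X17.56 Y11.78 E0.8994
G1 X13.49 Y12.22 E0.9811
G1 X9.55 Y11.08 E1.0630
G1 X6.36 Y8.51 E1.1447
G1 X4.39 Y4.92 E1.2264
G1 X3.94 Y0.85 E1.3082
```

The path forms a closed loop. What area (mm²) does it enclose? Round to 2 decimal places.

337.55 mm²

Apply the shoelace formula to the sequence of (X, Y) vertices; enclosed area = 337.55 mm².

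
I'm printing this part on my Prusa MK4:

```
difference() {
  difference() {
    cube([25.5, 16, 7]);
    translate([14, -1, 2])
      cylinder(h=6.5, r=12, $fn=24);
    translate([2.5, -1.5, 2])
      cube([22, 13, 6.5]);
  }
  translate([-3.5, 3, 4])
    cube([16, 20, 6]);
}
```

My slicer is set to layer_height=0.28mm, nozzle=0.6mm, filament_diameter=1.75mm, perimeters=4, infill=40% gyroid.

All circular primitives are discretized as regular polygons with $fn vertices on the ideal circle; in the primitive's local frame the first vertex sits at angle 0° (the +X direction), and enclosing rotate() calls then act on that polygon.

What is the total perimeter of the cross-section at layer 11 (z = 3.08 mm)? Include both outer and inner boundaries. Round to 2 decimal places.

At z = 3.08 mm: the cube is present — its section is the full 25.5×16 rectangle (perimeter 83.00 mm); the r=12 cylinder at (14, -1) contributes a regular 24-gon of circumradius 12 (perimeter = 2·24·12.000·sin(180°/24) = 75.18 mm); the cube at (2.5, -1.5) is present — its section is the full 22×13 rectangle (perimeter 70.00 mm); Taking the first minus the rest: starting from the 25.5×16 cube, the r=12 cylinder at (14, -1) partially overlaps it — only the 199.26 mm² overlap (of its 447.24 mm²) is removed, clipping the outline; the 22×13 cube at (2.5, -1.5) partially overlaps it — only the 57.77 mm² overlap (of its 286.00 mm²) is removed, clipping the outline — boundary = 100.22 mm; the cube at (-3.5, 3) is not intersected at this z (z outside [4, 10]); Taking the first minus the rest: none of the subtracted shapes is present at this height, so the result so far is unchanged — boundary = 100.22 mm. Overall, the cross-section is a single solid region. Total boundary length (outer) = 100.22 mm.

100.22 mm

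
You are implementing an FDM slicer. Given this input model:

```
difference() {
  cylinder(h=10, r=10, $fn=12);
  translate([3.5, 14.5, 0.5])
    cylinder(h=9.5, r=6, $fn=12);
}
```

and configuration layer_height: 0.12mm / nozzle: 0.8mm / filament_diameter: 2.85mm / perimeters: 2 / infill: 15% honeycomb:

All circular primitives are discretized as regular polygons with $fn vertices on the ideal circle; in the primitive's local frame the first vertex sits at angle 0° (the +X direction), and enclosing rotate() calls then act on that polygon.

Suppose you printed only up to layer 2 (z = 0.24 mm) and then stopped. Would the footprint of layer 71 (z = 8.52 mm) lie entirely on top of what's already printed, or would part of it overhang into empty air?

entirely on top

Compare the two slices. At z = 0.24: the cylinder: section is a regular 12-gon, circumradius r=10 (area = (12/2)·10.000²·sin(360°/12) = 300.00 mm²); the cylinder at (3.5, 14.5) does not reach this height (z outside [0.5, 10]); Subtracting the remaining from the first: none of the subtracted shapes is present at this height, so the r=10 cylinder is unchanged — area = 300.00 mm². At z = 8.52: the cylinder: section is a regular 12-gon, circumradius r=10 (area = (12/2)·10.000²·sin(360°/12) = 300.00 mm²); the r=6 cylinder at (3.5, 14.5) contributes a regular 12-gon of circumradius 6 (area = (12/2)·6.000²·sin(360°/12) = 108.00 mm²); Taking the first minus the rest: starting from the r=10 cylinder (300.00 mm²), the r=6 cylinder at (3.5, 14.5) partially overlaps it — only the 2.19 mm² overlap (of its 108.00 mm²) is removed, clipping the outline — area = 297.81 mm². Checking containment: the cross-section at z = 8.52 is a subset of the cross-section at z = 0.24.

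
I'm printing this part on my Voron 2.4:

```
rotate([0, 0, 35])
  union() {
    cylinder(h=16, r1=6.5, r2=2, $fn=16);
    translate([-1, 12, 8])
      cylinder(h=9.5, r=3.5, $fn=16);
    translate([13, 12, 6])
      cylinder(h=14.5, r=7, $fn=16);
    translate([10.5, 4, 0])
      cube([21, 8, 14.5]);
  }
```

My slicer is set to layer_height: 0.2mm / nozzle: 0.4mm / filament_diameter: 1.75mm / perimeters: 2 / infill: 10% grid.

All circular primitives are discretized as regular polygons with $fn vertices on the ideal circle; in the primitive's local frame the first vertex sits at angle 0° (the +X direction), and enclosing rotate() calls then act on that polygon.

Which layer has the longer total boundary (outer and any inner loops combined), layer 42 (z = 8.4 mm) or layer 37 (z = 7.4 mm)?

layer 42 (z = 8.4 mm)

Layer 42 (z = 8.4): the cone: at t=0.525 of its height the radius interpolates to r₁+(r₂−r₁)t = 4.137, giving a regular 16-gon of that circumradius (perimeter = 2·16·4.137·sin(180°/16) = 25.83 mm); the cylinder at (-1, 12): section is a regular 16-gon, circumradius r=3.5 (perimeter = 2·16·3.500·sin(180°/16) = 21.85 mm); the r=7 cylinder at (13, 12) contributes a regular 16-gon of circumradius 7 (perimeter = 2·16·7.000·sin(180°/16) = 43.70 mm); the 21×8 cube at (10.5, 4) contributes its full rectangle (perimeter 58.00 mm); Merging all regions: the regions partially overlap (shared area 54.38 mm²), so the edge portions inside another operand are dropped and the merged outline is re-measured after clipping — boundary = 119.90 mm; (whole slice rotated 35° about Z — lengths, areas and connectivity unchanged). So its perimeter = 119.90 mm. Layer 37 (z = 7.4): the cone (r1=6.5→r2=2) has section circumradius 4.419 here — a regular 16-gon (perimeter = 2·16·4.419·sin(180°/16) = 27.59 mm); the cylinder at (-1, 12) is absent (z outside [8, 17.5]); the r=7 cylinder at (13, 12) gives a regular 16-gon of circumradius 7 (constant along its height) (perimeter = 2·16·7.000·sin(180°/16) = 43.70 mm); the 21×8 cube at (10.5, 4) contributes its full rectangle (perimeter 58.00 mm); Combining (union): the regions partially overlap (shared area 54.38 mm²), so the edge portions inside another operand are dropped and the merged outline is re-measured after clipping — boundary = 99.81 mm; (rotated 35° about Z; rotation is an isometry so areas/perimeters/island counts are preserved). So its perimeter = 99.81 mm. Layer 42 is larger (119.90 vs 99.81 mm).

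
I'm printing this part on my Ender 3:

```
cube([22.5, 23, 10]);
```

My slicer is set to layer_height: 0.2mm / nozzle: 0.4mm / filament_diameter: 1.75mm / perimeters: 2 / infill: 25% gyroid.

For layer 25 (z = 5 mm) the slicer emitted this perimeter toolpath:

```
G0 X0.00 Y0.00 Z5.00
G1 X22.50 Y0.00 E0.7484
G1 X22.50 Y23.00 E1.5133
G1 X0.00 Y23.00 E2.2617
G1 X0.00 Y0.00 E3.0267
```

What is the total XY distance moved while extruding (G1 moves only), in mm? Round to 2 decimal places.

91.00 mm

Sum the Euclidean lengths of each G1 segment: total = 91.00 mm.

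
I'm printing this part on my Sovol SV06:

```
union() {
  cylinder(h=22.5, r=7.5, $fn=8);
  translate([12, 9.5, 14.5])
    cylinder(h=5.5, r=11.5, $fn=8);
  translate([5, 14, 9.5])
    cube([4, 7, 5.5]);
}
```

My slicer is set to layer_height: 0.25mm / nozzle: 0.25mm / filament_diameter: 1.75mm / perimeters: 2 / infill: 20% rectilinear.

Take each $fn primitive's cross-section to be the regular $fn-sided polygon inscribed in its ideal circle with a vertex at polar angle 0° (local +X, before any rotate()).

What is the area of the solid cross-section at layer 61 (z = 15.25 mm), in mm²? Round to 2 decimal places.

At z = 15.25 mm: the r=7.5 cylinder gives a regular 8-gon of circumradius 7.5 (constant along its height) (area = (8/2)·7.500²·sin(360°/8) = 159.10 mm²); the cylinder at (12, 9.5): section is a regular 8-gon, circumradius r=11.5 (area = (8/2)·11.500²·sin(360°/8) = 374.06 mm²); the cube at (5, 14) is absent (z outside [9.5, 15]); Taking the union: the regions partially overlap — summed areas 533.16 mm² minus the doubly-counted overlap 16.75 mm² gives 516.41 mm² — area = 516.41 mm². Overall, the cross-section is a single solid region. Net area = 516.41 mm².

516.41 mm²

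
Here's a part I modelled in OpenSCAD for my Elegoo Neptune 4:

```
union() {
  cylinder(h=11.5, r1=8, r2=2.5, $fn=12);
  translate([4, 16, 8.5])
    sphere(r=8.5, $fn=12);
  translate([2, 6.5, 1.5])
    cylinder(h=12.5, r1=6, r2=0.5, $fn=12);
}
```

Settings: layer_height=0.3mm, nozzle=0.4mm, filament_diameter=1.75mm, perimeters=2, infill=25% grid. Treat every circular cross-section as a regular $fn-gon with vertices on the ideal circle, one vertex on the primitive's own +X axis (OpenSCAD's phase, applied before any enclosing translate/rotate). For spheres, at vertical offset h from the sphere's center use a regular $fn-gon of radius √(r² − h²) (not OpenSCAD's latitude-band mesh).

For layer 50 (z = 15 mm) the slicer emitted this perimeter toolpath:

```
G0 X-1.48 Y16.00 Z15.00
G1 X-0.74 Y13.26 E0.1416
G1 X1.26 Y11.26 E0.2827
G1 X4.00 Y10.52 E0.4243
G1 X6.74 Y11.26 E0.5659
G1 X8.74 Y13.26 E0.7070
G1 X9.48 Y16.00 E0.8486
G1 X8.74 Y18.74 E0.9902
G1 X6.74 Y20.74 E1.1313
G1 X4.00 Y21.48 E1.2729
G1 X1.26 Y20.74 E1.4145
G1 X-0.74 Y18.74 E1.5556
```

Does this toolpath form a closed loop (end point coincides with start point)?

Start point (G0): (-1.48, 16.00). End point (last G1): the path does not return to the start — open.

no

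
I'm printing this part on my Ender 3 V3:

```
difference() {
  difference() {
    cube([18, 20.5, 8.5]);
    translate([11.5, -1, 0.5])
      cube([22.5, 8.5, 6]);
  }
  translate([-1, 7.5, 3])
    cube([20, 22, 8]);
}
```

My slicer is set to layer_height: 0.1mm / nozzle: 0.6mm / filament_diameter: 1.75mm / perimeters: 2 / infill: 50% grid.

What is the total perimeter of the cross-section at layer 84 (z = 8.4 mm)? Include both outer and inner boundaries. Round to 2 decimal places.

51.00 mm

At z = 8.4 mm: the cube is present — its section is the full 18×20.5 rectangle (perimeter 77.00 mm); the cube at (11.5, -1) does not reach this height (z outside [0.5, 6.5]); After the difference (first − rest): none of the subtracted shapes is present at this height, so the 18×20.5 cube is unchanged — boundary = 77.00 mm; the 20×22 cube at (-1, 7.5) contributes its full rectangle (perimeter 84.00 mm); Subtracting the remaining from the first: starting from that combined region, the 20×22 cube at (-1, 7.5) partially overlaps it — only the 234.00 mm² overlap (of its 440.00 mm²) is removed, clipping the outline — boundary = 51.00 mm. Overall, the cross-section is a single solid region. Total boundary length (outer) = 51.00 mm.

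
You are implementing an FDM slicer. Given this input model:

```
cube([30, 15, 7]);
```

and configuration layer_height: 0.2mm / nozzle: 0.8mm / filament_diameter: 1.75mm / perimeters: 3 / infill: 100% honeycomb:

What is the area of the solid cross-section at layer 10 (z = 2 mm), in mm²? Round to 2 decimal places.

At z = 2 mm: the cube is present — its section is the full 30×15 rectangle (area 450.00 mm²). Overall, the cross-section is a single solid region. Net area = 450.00 mm².

450.00 mm²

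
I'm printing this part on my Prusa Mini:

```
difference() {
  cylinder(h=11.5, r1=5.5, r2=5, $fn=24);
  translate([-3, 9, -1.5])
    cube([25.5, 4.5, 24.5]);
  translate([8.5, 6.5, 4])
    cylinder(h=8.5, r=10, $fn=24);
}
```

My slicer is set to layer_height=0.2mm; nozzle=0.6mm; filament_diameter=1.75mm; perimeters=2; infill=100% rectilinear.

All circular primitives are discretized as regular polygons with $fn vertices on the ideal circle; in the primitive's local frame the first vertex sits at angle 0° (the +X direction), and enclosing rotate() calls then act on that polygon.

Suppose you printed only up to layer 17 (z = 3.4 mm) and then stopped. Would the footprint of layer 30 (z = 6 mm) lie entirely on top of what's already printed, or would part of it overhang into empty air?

entirely on top

Compare the two slices. At z = 3.4: the cone (r1=5.5→r2=5) has section circumradius 5.352 here — a regular 24-gon (area = (24/2)·5.352²·sin(360°/24) = 88.97 mm²); the cube at (-3, 9) (footprint 25.5×4.5) is included at this height (area 114.75 mm²); the cylinder at (8.5, 6.5) is not intersected at this z (z outside [4, 12.5]); Subtracting the remaining from the first: starting from the cone (88.97 mm²), the 25.5×4.5 cube at (-3, 9) misses the remaining region (no effect) — area = 88.97 mm². At z = 6: the cone: at t=0.522 of its height the radius interpolates to r₁+(r₂−r₁)t = 5.239, giving a regular 24-gon of that circumradius (area = (24/2)·5.239²·sin(360°/24) = 85.25 mm²); the cube at (-3, 9) (footprint 25.5×4.5) is included at this height (area 114.75 mm²); the r=10 cylinder at (8.5, 6.5) gives a regular 24-gon of circumradius 10 (constant along its height) (area = (24/2)·10.000²·sin(360°/24) = 310.58 mm²); Subtracting the remaining from the first: starting from the cone (85.25 mm²), the 25.5×4.5 cube at (-3, 9) misses the remaining region (no effect); the r=10 cylinder at (8.5, 6.5) partially overlaps it — only the 30.40 mm² overlap (of its 310.58 mm²) is removed, clipping the outline — area = 54.85 mm². Checking containment: the cross-section at z = 6 is a subset of the cross-section at z = 3.4.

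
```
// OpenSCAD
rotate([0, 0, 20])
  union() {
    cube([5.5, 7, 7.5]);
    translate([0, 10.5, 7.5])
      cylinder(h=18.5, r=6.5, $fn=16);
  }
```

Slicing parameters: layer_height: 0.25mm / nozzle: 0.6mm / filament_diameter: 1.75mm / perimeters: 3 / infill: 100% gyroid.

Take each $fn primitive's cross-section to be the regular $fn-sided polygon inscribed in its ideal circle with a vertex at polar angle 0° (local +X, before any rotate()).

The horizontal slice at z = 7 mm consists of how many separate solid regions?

1

At z = 7 mm: the cube is present — its section is the full 5.5×7 rectangle; the cylinder at (0, 10.5) does not reach this height (z outside [7.5, 26]); Merging all regions: only the 5.5×7 cube is present, so the union is just that shape — 1 connected region; (rotated 20° about Z; rotation is an isometry so areas/perimeters/island counts are preserved). The result has 1 disconnected region.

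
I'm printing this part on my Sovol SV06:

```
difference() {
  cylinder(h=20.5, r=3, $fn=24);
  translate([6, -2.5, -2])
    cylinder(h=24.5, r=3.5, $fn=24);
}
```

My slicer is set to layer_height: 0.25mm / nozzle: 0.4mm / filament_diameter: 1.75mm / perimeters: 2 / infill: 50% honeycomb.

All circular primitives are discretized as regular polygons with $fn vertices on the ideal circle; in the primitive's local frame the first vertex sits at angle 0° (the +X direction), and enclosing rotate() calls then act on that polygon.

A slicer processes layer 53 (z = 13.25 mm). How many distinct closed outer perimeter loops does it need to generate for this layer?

At z = 13.25 mm: the r=3 cylinder gives a regular 24-gon of circumradius 3 (constant along its height); the r=3.5 cylinder at (6, -2.5) gives a regular 24-gon of circumradius 3.5 (constant along its height); Subtracting the remaining from the first: starting from the r=3 cylinder, the r=3.5 cylinder at (6, -2.5) misses the remaining region (no effect) — 1 connected region. The result has 1 disconnected region.

1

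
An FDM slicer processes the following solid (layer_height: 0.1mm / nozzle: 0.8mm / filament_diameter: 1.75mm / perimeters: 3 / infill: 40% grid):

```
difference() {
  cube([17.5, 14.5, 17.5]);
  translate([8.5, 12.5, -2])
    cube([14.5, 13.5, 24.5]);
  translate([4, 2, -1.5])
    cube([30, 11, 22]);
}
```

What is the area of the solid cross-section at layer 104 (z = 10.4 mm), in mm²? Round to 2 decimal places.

At z = 10.4 mm: the cube is present — its section is the full 17.5×14.5 rectangle (area 253.75 mm²); the cube at (8.5, 12.5) is present — its section is the full 14.5×13.5 rectangle (area 195.75 mm²); the cube at (4, 2) (footprint 30×11) is included at this height (area 330.00 mm²); After the difference (first − rest): starting from the 17.5×14.5 cube (253.75 mm²), the 14.5×13.5 cube at (8.5, 12.5) partially overlaps it — only the 18.00 mm² overlap (of its 195.75 mm²) is removed, clipping the outline; the 30×11 cube at (4, 2) partially overlaps it — only the 144.00 mm² overlap (of its 330.00 mm²) is removed, clipping the outline — area = 91.75 mm². Overall, the cross-section is a single solid region. Net area = 91.75 mm².

91.75 mm²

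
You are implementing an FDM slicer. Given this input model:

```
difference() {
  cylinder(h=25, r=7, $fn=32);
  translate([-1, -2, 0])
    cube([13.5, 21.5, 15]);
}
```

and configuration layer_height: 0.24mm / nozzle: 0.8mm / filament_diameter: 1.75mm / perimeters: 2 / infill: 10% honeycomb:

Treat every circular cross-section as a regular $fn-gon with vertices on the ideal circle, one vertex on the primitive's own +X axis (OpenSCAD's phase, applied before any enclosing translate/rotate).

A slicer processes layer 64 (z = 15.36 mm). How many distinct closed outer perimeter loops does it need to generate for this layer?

1

At z = 15.36 mm: the cylinder: section is a regular 32-gon, circumradius r=7; the cube at (-1, -2) is not intersected at this z (z outside [0, 15]); Subtracting the remaining from the first: none of the subtracted shapes is present at this height, so the r=7 cylinder is unchanged — 1 connected region. The result has 1 disconnected region.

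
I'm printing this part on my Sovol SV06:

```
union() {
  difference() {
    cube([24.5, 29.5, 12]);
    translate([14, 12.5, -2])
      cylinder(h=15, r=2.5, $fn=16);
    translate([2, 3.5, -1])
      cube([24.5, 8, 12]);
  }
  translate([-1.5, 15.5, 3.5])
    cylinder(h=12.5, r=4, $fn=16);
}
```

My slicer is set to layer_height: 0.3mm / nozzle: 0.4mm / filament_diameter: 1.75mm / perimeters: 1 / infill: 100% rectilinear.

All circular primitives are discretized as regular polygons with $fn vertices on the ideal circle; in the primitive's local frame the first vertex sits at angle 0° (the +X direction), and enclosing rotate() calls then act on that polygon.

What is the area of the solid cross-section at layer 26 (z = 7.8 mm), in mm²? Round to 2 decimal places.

At z = 7.8 mm: the 24.5×29.5 cube contributes its full rectangle (area 722.75 mm²); the cylinder at (14, 12.5): section is a regular 16-gon, circumradius r=2.5 (area = (16/2)·2.500²·sin(360°/16) = 19.13 mm²); the cube at (2, 3.5) is present — its section is the full 24.5×8 rectangle (area 196.00 mm²); After the difference (first − rest): starting from the 24.5×29.5 cube (722.75 mm²), the r=2.5 cylinder at (14, 12.5) lies wholly inside it (removes its full 19.13 mm² and its 15.61 mm outline becomes a hole wall); the 24.5×8 cube at (2, 3.5) partially overlaps it — only the 175.23 mm² overlap (of its 196.00 mm²) is removed, clipping the outline — area = 528.38 mm²; the r=4 cylinder at (-1.5, 15.5) gives a regular 16-gon of circumradius 4 (constant along its height) (area = (16/2)·4.000²·sin(360°/16) = 48.98 mm²); Merging all regions: the regions partially overlap — summed areas 577.37 mm² minus the doubly-counted overlap 12.94 mm² gives 564.43 mm² — area = 564.43 mm². Overall, the cross-section is a single solid region. Net area = 564.43 mm².

564.43 mm²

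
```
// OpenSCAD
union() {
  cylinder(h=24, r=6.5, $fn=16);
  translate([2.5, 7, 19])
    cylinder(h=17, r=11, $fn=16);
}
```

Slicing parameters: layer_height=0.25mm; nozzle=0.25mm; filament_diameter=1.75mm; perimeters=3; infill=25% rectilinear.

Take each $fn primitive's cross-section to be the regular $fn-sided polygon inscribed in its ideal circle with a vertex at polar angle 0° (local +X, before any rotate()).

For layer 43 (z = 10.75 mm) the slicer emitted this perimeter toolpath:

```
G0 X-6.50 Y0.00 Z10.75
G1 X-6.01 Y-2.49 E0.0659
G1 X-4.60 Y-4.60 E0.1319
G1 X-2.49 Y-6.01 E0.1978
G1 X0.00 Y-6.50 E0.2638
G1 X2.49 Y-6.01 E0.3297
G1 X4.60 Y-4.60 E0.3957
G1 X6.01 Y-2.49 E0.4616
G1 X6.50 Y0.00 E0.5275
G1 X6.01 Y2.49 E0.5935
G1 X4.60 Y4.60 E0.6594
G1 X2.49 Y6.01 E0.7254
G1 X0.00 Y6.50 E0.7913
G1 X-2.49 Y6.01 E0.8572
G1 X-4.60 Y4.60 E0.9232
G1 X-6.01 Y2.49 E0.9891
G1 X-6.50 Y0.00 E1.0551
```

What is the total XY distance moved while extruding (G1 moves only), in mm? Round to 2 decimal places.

Sum the Euclidean lengths of each G1 segment: total = 40.60 mm.

40.60 mm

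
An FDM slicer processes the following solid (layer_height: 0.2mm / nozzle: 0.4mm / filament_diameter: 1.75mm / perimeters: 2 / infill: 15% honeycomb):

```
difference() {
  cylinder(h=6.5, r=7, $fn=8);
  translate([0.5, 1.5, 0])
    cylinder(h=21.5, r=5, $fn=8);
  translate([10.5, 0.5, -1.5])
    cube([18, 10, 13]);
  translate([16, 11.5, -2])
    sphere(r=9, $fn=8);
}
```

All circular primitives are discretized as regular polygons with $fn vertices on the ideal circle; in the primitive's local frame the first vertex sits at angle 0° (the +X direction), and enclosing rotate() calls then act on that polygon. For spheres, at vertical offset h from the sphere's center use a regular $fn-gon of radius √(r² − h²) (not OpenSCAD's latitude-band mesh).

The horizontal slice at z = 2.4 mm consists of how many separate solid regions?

At z = 2.4 mm: the cylinder: section is a regular 8-gon, circumradius r=7; the r=5 cylinder at (0.5, 1.5) gives a regular 8-gon of circumradius 5 (constant along its height); the cube at (10.5, 0.5) (footprint 18×10) is included at this height; the sphere at (16, 11.5): section is a regular 8-gon, circumradius = √(r²−h²) = √(9²−4.4²) = 7.851; After the difference (first − rest): starting from the r=7 cylinder, the r=5 cylinder at (0.5, 1.5) lies wholly inside it (removes its full 70.71 mm² and its 30.61 mm outline becomes a hole wall); the 18×10 cube at (10.5, 0.5) misses the remaining region (no effect); the r=9 sphere at (16, 11.5) misses the remaining region (no effect) — 1 connected region with 1 hole. The result has 1 disconnected region.

1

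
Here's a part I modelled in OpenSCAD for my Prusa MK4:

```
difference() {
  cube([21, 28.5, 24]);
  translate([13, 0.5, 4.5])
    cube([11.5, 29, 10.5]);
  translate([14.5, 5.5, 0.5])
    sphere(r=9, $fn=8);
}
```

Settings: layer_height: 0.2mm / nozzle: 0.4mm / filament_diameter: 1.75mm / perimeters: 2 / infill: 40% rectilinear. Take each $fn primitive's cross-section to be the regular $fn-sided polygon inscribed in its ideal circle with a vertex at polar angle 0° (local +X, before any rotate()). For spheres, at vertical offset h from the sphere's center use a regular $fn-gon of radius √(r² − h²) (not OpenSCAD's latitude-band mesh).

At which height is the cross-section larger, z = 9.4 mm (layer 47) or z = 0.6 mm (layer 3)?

Layer 47 (z = 9.4): the cube is present — its section is the full 21×28.5 rectangle (area 598.50 mm²); the cube at (13, 0.5) is present — its section is the full 11.5×29 rectangle (area 333.50 mm²); the sphere at (14.5, 5.5): section is a regular 8-gon, circumradius = √(r²−h²) = √(9²−8.9²) = 1.338 (area = (8/2)·1.338²·sin(360°/8) = 5.06 mm²); Taking the first minus the rest: starting from the 21×28.5 cube (598.50 mm²), the 11.5×29 cube at (13, 0.5) partially overlaps it — only the 224.00 mm² overlap (of its 333.50 mm²) is removed, clipping the outline; the r=9 sphere at (14.5, 5.5) misses the remaining region (no effect) — area = 374.50 mm². So its area = 374.50 mm². Layer 3 (z = 0.6): the 21×28.5 cube contributes its full rectangle (area 598.50 mm²); the cube at (13, 0.5) is not intersected at this z (z outside [4.5, 15]); the r=9 sphere at (14.5, 5.5) contributes a regular 8-gon of circumradius √(9²−0.1²) = 8.999 (area = (8/2)·8.999²·sin(360°/8) = 229.07 mm²); Subtracting the remaining from the first: starting from the 21×28.5 cube (598.50 mm²), the r=9 sphere at (14.5, 5.5) partially overlaps it — only the 185.98 mm² overlap (of its 229.07 mm²) is removed, clipping the outline — area = 412.52 mm². So its area = 412.52 mm². Layer 3 is larger (412.52 vs 374.50 mm²).

layer 3 (z = 0.6 mm)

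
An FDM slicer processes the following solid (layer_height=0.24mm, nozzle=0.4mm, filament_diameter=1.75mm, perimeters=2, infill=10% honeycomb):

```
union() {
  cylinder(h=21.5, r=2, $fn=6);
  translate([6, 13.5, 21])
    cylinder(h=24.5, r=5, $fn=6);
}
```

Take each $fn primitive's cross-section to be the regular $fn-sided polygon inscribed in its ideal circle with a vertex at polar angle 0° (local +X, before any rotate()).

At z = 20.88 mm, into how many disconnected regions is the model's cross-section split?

1

At z = 20.88 mm: the cylinder: section is a regular 6-gon, circumradius r=2; the cylinder at (6, 13.5) does not reach this height (z outside [21, 45.5]); Merging all regions: only the r=2 cylinder is present, so the union is just that shape — 1 connected region. The result has 1 disconnected region.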